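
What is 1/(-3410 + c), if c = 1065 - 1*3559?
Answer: -1/5904 ≈ -0.00016938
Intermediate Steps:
c = -2494 (c = 1065 - 3559 = -2494)
1/(-3410 + c) = 1/(-3410 - 2494) = 1/(-5904) = -1/5904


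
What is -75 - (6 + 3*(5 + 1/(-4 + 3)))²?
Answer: -399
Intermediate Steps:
-75 - (6 + 3*(5 + 1/(-4 + 3)))² = -75 - (6 + 3*(5 + 1/(-1)))² = -75 - (6 + 3*(5 - 1))² = -75 - (6 + 3*4)² = -75 - (6 + 12)² = -75 - 1*18² = -75 - 1*324 = -75 - 324 = -399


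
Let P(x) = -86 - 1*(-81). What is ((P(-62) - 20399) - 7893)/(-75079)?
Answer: 28297/75079 ≈ 0.37690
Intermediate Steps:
P(x) = -5 (P(x) = -86 + 81 = -5)
((P(-62) - 20399) - 7893)/(-75079) = ((-5 - 20399) - 7893)/(-75079) = (-20404 - 7893)*(-1/75079) = -28297*(-1/75079) = 28297/75079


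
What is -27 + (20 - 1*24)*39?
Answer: -183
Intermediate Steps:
-27 + (20 - 1*24)*39 = -27 + (20 - 24)*39 = -27 - 4*39 = -27 - 156 = -183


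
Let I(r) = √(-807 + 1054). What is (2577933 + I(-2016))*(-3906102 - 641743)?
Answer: -11724039704385 - 4547845*√247 ≈ -1.1724e+13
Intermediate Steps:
I(r) = √247
(2577933 + I(-2016))*(-3906102 - 641743) = (2577933 + √247)*(-3906102 - 641743) = (2577933 + √247)*(-4547845) = -11724039704385 - 4547845*√247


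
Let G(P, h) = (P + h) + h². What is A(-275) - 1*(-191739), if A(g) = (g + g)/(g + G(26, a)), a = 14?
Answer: 7478371/39 ≈ 1.9175e+5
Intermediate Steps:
G(P, h) = P + h + h²
A(g) = 2*g/(236 + g) (A(g) = (g + g)/(g + (26 + 14 + 14²)) = (2*g)/(g + (26 + 14 + 196)) = (2*g)/(g + 236) = (2*g)/(236 + g) = 2*g/(236 + g))
A(-275) - 1*(-191739) = 2*(-275)/(236 - 275) - 1*(-191739) = 2*(-275)/(-39) + 191739 = 2*(-275)*(-1/39) + 191739 = 550/39 + 191739 = 7478371/39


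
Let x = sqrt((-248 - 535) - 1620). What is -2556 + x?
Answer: -2556 + 3*I*sqrt(267) ≈ -2556.0 + 49.02*I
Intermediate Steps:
x = 3*I*sqrt(267) (x = sqrt(-783 - 1620) = sqrt(-2403) = 3*I*sqrt(267) ≈ 49.02*I)
-2556 + x = -2556 + 3*I*sqrt(267)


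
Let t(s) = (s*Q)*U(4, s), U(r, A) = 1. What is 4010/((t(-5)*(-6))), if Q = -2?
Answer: -401/6 ≈ -66.833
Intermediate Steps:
t(s) = -2*s (t(s) = (s*(-2))*1 = -2*s*1 = -2*s)
4010/((t(-5)*(-6))) = 4010/((-2*(-5)*(-6))) = 4010/((10*(-6))) = 4010/(-60) = 4010*(-1/60) = -401/6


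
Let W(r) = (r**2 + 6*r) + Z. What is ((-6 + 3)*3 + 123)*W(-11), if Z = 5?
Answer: 6840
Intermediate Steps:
W(r) = 5 + r**2 + 6*r (W(r) = (r**2 + 6*r) + 5 = 5 + r**2 + 6*r)
((-6 + 3)*3 + 123)*W(-11) = ((-6 + 3)*3 + 123)*(5 + (-11)**2 + 6*(-11)) = (-3*3 + 123)*(5 + 121 - 66) = (-9 + 123)*60 = 114*60 = 6840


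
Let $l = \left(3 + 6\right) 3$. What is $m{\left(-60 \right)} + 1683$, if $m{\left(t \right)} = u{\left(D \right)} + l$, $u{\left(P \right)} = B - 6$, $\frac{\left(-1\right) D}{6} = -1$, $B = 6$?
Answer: $1710$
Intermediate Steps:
$l = 27$ ($l = 9 \cdot 3 = 27$)
$D = 6$ ($D = \left(-6\right) \left(-1\right) = 6$)
$u{\left(P \right)} = 0$ ($u{\left(P \right)} = 6 - 6 = 0$)
$m{\left(t \right)} = 27$ ($m{\left(t \right)} = 0 + 27 = 27$)
$m{\left(-60 \right)} + 1683 = 27 + 1683 = 1710$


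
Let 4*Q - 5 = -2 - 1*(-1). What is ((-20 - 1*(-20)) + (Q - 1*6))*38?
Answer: -190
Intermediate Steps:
Q = 1 (Q = 5/4 + (-2 - 1*(-1))/4 = 5/4 + (-2 + 1)/4 = 5/4 + (¼)*(-1) = 5/4 - ¼ = 1)
((-20 - 1*(-20)) + (Q - 1*6))*38 = ((-20 - 1*(-20)) + (1 - 1*6))*38 = ((-20 + 20) + (1 - 6))*38 = (0 - 5)*38 = -5*38 = -190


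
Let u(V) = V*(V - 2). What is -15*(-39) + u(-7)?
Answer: 648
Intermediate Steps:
u(V) = V*(-2 + V)
-15*(-39) + u(-7) = -15*(-39) - 7*(-2 - 7) = 585 - 7*(-9) = 585 + 63 = 648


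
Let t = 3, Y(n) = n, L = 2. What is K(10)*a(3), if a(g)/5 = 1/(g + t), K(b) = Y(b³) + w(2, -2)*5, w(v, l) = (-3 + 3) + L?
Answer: 2525/3 ≈ 841.67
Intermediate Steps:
w(v, l) = 2 (w(v, l) = (-3 + 3) + 2 = 0 + 2 = 2)
K(b) = 10 + b³ (K(b) = b³ + 2*5 = b³ + 10 = 10 + b³)
a(g) = 5/(3 + g) (a(g) = 5/(g + 3) = 5/(3 + g))
K(10)*a(3) = (10 + 10³)*(5/(3 + 3)) = (10 + 1000)*(5/6) = 1010*(5*(⅙)) = 1010*(⅚) = 2525/3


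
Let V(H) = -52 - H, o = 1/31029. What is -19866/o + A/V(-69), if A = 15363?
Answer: -10479160575/17 ≈ -6.1642e+8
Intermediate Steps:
o = 1/31029 ≈ 3.2228e-5
-19866/o + A/V(-69) = -19866/1/31029 + 15363/(-52 - 1*(-69)) = -19866*31029 + 15363/(-52 + 69) = -616422114 + 15363/17 = -10479160575/17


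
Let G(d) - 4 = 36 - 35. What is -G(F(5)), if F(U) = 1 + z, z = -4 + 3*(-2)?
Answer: -5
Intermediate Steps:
z = -10 (z = -4 - 6 = -10)
F(U) = -9 (F(U) = 1 - 10 = -9)
G(d) = 5 (G(d) = 4 + (36 - 35) = 4 + 1 = 5)
-G(F(5)) = -1*5 = -5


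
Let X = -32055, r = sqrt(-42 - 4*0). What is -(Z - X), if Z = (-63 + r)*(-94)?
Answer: -37977 + 94*I*sqrt(42) ≈ -37977.0 + 609.19*I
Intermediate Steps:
r = I*sqrt(42) (r = sqrt(-42 + 0) = sqrt(-42) = I*sqrt(42) ≈ 6.4807*I)
Z = 5922 - 94*I*sqrt(42) (Z = (-63 + I*sqrt(42))*(-94) = 5922 - 94*I*sqrt(42) ≈ 5922.0 - 609.19*I)
-(Z - X) = -((5922 - 94*I*sqrt(42)) - 1*(-32055)) = -((5922 - 94*I*sqrt(42)) + 32055) = -(37977 - 94*I*sqrt(42)) = -37977 + 94*I*sqrt(42)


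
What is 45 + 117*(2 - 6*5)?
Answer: -3231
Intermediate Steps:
45 + 117*(2 - 6*5) = 45 + 117*(2 - 30) = 45 + 117*(-28) = 45 - 3276 = -3231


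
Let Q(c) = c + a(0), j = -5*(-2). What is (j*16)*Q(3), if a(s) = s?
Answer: 480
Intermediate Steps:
j = 10
Q(c) = c (Q(c) = c + 0 = c)
(j*16)*Q(3) = (10*16)*3 = 160*3 = 480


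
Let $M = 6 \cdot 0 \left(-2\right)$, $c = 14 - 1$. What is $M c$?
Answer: $0$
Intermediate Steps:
$c = 13$ ($c = 14 - 1 = 13$)
$M = 0$ ($M = 0 \left(-2\right) = 0$)
$M c = 0 \cdot 13 = 0$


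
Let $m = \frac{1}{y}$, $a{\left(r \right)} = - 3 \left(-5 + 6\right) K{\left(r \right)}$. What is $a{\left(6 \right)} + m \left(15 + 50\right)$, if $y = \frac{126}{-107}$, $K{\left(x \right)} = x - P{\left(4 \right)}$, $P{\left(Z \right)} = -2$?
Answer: $- \frac{9979}{126} \approx -79.198$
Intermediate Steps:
$K{\left(x \right)} = 2 + x$ ($K{\left(x \right)} = x - -2 = x + 2 = 2 + x$)
$y = - \frac{126}{107}$ ($y = 126 \left(- \frac{1}{107}\right) = - \frac{126}{107} \approx -1.1776$)
$a{\left(r \right)} = -6 - 3 r$ ($a{\left(r \right)} = - 3 \left(-5 + 6\right) \left(2 + r\right) = \left(-3\right) 1 \left(2 + r\right) = - 3 \left(2 + r\right) = -6 - 3 r$)
$m = - \frac{107}{126}$ ($m = \frac{1}{- \frac{126}{107}} = - \frac{107}{126} \approx -0.84921$)
$a{\left(6 \right)} + m \left(15 + 50\right) = \left(-6 - 18\right) - \frac{107 \left(15 + 50\right)}{126} = \left(-6 - 18\right) - \frac{6955}{126} = -24 - \frac{6955}{126} = - \frac{9979}{126}$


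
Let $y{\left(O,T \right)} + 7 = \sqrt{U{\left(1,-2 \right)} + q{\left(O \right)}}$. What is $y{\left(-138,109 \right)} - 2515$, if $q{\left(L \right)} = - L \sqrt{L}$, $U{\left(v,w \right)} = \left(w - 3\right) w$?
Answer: $-2522 + \sqrt{10 + 138 i \sqrt{138}} \approx -2493.4 + 28.383 i$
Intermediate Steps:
$U{\left(v,w \right)} = w \left(-3 + w\right)$ ($U{\left(v,w \right)} = \left(-3 + w\right) w = w \left(-3 + w\right)$)
$q{\left(L \right)} = - L^{\frac{3}{2}}$
$y{\left(O,T \right)} = -7 + \sqrt{10 - O^{\frac{3}{2}}}$ ($y{\left(O,T \right)} = -7 + \sqrt{- 2 \left(-3 - 2\right) - O^{\frac{3}{2}}} = -7 + \sqrt{\left(-2\right) \left(-5\right) - O^{\frac{3}{2}}} = -7 + \sqrt{10 - O^{\frac{3}{2}}}$)
$y{\left(-138,109 \right)} - 2515 = \left(-7 + \sqrt{10 - \left(-138\right)^{\frac{3}{2}}}\right) - 2515 = \left(-7 + \sqrt{10 - - 138 i \sqrt{138}}\right) - 2515 = \left(-7 + \sqrt{10 + 138 i \sqrt{138}}\right) - 2515 = -2522 + \sqrt{10 + 138 i \sqrt{138}}$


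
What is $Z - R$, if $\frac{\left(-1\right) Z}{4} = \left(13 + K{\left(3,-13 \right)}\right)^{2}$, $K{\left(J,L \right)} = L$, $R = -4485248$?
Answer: $4485248$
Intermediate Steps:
$Z = 0$ ($Z = - 4 \left(13 - 13\right)^{2} = - 4 \cdot 0^{2} = \left(-4\right) 0 = 0$)
$Z - R = 0 - -4485248 = 0 + 4485248 = 4485248$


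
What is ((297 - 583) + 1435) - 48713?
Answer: -47564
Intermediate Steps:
((297 - 583) + 1435) - 48713 = (-286 + 1435) - 48713 = 1149 - 48713 = -47564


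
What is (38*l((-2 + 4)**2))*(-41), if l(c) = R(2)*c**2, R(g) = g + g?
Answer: -99712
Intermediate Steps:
R(g) = 2*g
l(c) = 4*c**2 (l(c) = (2*2)*c**2 = 4*c**2)
(38*l((-2 + 4)**2))*(-41) = (38*(4*((-2 + 4)**2)**2))*(-41) = (38*(4*(2**2)**2))*(-41) = (38*(4*4**2))*(-41) = (38*(4*16))*(-41) = (38*64)*(-41) = 2432*(-41) = -99712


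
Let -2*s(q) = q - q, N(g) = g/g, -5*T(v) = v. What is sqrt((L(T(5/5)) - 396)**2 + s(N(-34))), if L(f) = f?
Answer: 1981/5 ≈ 396.20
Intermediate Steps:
T(v) = -v/5
N(g) = 1
s(q) = 0 (s(q) = -(q - q)/2 = -1/2*0 = 0)
sqrt((L(T(5/5)) - 396)**2 + s(N(-34))) = sqrt((-1/5 - 396)**2 + 0) = sqrt((-1981/5)**2 + 0) = sqrt(3924361/25 + 0) = sqrt(3924361/25) = 1981/5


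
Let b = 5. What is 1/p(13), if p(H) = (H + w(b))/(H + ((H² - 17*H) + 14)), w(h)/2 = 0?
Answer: -25/13 ≈ -1.9231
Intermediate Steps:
w(h) = 0 (w(h) = 2*0 = 0)
p(H) = H/(14 + H² - 16*H) (p(H) = (H + 0)/(H + ((H² - 17*H) + 14)) = H/(H + (14 + H² - 17*H)) = H/(14 + H² - 16*H))
1/p(13) = 1/(13/(14 + 13² - 16*13)) = 1/(13/(14 + 169 - 208)) = 1/(13/(-25)) = 1/(13*(-1/25)) = 1/(-13/25) = -25/13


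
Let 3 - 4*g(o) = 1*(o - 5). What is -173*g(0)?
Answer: -346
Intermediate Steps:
g(o) = 2 - o/4 (g(o) = ¾ - (o - 5)/4 = ¾ - (-5 + o)/4 = ¾ + (5/4 - o/4) = 2 - o/4)
-173*g(0) = -173*(2 - ¼*0) = -173*(2 + 0) = -173*2 = -346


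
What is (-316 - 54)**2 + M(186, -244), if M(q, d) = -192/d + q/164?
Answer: 684783409/5002 ≈ 1.3690e+5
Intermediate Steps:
M(q, d) = -192/d + q/164 (M(q, d) = -192/d + q*(1/164) = -192/d + q/164)
(-316 - 54)**2 + M(186, -244) = (-316 - 54)**2 + (-192/(-244) + (1/164)*186) = (-370)**2 + (-192*(-1/244) + 93/82) = 136900 + (48/61 + 93/82) = 136900 + 9609/5002 = 684783409/5002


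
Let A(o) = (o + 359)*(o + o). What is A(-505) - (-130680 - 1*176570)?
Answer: 454710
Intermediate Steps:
A(o) = 2*o*(359 + o) (A(o) = (359 + o)*(2*o) = 2*o*(359 + o))
A(-505) - (-130680 - 1*176570) = 2*(-505)*(359 - 505) - (-130680 - 1*176570) = 2*(-505)*(-146) - (-130680 - 176570) = 147460 - 1*(-307250) = 147460 + 307250 = 454710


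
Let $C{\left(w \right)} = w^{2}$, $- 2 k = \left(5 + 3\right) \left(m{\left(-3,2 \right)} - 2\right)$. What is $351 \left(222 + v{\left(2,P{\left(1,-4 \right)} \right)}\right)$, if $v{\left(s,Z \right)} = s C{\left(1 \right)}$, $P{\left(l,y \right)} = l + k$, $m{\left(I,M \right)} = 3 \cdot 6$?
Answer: $78624$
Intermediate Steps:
$m{\left(I,M \right)} = 18$
$k = -64$ ($k = - \frac{\left(5 + 3\right) \left(18 - 2\right)}{2} = - \frac{8 \cdot 16}{2} = \left(- \frac{1}{2}\right) 128 = -64$)
$P{\left(l,y \right)} = -64 + l$ ($P{\left(l,y \right)} = l - 64 = -64 + l$)
$v{\left(s,Z \right)} = s$ ($v{\left(s,Z \right)} = s 1^{2} = s 1 = s$)
$351 \left(222 + v{\left(2,P{\left(1,-4 \right)} \right)}\right) = 351 \left(222 + 2\right) = 351 \cdot 224 = 78624$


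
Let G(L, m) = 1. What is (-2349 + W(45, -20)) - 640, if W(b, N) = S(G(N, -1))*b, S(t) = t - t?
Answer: -2989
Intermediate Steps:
S(t) = 0
W(b, N) = 0 (W(b, N) = 0*b = 0)
(-2349 + W(45, -20)) - 640 = (-2349 + 0) - 640 = -2349 - 640 = -2989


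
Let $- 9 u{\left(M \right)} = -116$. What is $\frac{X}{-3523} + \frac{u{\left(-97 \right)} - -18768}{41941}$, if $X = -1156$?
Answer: $\frac{1031839808}{1329823287} \approx 0.77592$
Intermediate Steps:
$u{\left(M \right)} = \frac{116}{9}$ ($u{\left(M \right)} = \left(- \frac{1}{9}\right) \left(-116\right) = \frac{116}{9}$)
$\frac{X}{-3523} + \frac{u{\left(-97 \right)} - -18768}{41941} = - \frac{1156}{-3523} + \frac{\frac{116}{9} - -18768}{41941} = \left(-1156\right) \left(- \frac{1}{3523}\right) + \left(\frac{116}{9} + 18768\right) \frac{1}{41941} = \frac{1156}{3523} + \frac{169028}{9} \cdot \frac{1}{41941} = \frac{1156}{3523} + \frac{169028}{377469} = \frac{1031839808}{1329823287}$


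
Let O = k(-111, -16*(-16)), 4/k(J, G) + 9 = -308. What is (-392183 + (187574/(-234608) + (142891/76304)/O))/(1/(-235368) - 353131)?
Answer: 51658468033244365629/46496836438745272184 ≈ 1.1110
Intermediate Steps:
k(J, G) = -4/317 (k(J, G) = 4/(-9 - 308) = 4/(-317) = 4*(-1/317) = -4/317)
O = -4/317 ≈ -0.012618
(-392183 + (187574/(-234608) + (142891/76304)/O))/(1/(-235368) - 353131) = (-392183 + (187574/(-234608) + (142891/76304)/(-4/317)))/(1/(-235368) - 353131) = (-392183 + (187574*(-1/234608) + (142891*(1/76304))*(-317/4)))/(-1/235368 - 353131) = (-392183 + (-93787/117304 + (142891/76304)*(-317/4)))/(-83115737209/235368) = (-392183 + (-93787/117304 - 45296447/305216))*(-235368/83115737209) = (-392183 - 667759963985/4475382208)*(-235368/83115737209) = -1755836580444049/4475382208*(-235368/83115737209) = 51658468033244365629/46496836438745272184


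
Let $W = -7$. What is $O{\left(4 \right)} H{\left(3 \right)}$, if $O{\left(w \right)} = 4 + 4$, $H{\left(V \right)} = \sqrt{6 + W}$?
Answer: $8 i \approx 8.0 i$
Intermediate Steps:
$H{\left(V \right)} = i$ ($H{\left(V \right)} = \sqrt{6 - 7} = \sqrt{-1} = i$)
$O{\left(w \right)} = 8$
$O{\left(4 \right)} H{\left(3 \right)} = 8 i$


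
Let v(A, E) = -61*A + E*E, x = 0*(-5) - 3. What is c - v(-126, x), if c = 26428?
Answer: 18733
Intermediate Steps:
x = -3 (x = 0 - 3 = -3)
v(A, E) = E² - 61*A (v(A, E) = -61*A + E² = E² - 61*A)
c - v(-126, x) = 26428 - ((-3)² - 61*(-126)) = 26428 - (9 + 7686) = 26428 - 1*7695 = 26428 - 7695 = 18733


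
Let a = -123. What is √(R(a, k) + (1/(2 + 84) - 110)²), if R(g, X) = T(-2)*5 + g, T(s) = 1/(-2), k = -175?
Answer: √88544483/86 ≈ 109.42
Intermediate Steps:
T(s) = -½
R(g, X) = -5/2 + g (R(g, X) = -½*5 + g = -5/2 + g)
√(R(a, k) + (1/(2 + 84) - 110)²) = √((-5/2 - 123) + (1/(2 + 84) - 110)²) = √(-251/2 + (1/86 - 110)²) = √(-251/2 + (-9459/86)²) = √(-251/2 + 89472681/7396) = √(88544483/7396) = √88544483/86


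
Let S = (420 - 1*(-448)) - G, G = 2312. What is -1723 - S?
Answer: -279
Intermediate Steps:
S = -1444 (S = (420 - 1*(-448)) - 1*2312 = (420 + 448) - 2312 = 868 - 2312 = -1444)
-1723 - S = -1723 - 1*(-1444) = -1723 + 1444 = -279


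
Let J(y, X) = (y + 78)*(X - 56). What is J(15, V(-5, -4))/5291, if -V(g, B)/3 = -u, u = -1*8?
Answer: -7440/5291 ≈ -1.4062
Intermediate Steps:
u = -8
V(g, B) = -24 (V(g, B) = -(-3)*(-8) = -3*8 = -24)
J(y, X) = (-56 + X)*(78 + y) (J(y, X) = (78 + y)*(-56 + X) = (-56 + X)*(78 + y))
J(15, V(-5, -4))/5291 = (-4368 - 56*15 + 78*(-24) - 24*15)/5291 = (-4368 - 840 - 1872 - 360)*(1/5291) = -7440*1/5291 = -7440/5291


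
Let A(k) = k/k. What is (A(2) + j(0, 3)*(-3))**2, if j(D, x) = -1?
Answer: 16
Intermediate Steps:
A(k) = 1
(A(2) + j(0, 3)*(-3))**2 = (1 - 1*(-3))**2 = (1 + 3)**2 = 4**2 = 16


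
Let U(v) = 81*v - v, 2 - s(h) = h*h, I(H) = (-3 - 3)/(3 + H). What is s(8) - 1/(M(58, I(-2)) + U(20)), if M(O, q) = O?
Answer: -102797/1658 ≈ -62.001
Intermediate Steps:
I(H) = -6/(3 + H)
s(h) = 2 - h**2 (s(h) = 2 - h*h = 2 - h**2)
U(v) = 80*v
s(8) - 1/(M(58, I(-2)) + U(20)) = (2 - 1*8**2) - 1/(58 + 80*20) = (2 - 1*64) - 1/(58 + 1600) = (2 - 64) - 1/1658 = -62 - 1*1/1658 = -62 - 1/1658 = -102797/1658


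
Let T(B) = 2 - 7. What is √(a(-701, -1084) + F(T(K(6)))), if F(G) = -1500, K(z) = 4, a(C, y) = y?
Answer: 2*I*√646 ≈ 50.833*I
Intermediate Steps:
T(B) = -5
√(a(-701, -1084) + F(T(K(6)))) = √(-1084 - 1500) = √(-2584) = 2*I*√646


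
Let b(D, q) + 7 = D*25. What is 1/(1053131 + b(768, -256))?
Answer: 1/1072324 ≈ 9.3255e-7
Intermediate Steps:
b(D, q) = -7 + 25*D (b(D, q) = -7 + D*25 = -7 + 25*D)
1/(1053131 + b(768, -256)) = 1/(1053131 + (-7 + 25*768)) = 1/(1053131 + (-7 + 19200)) = 1/(1053131 + 19193) = 1/1072324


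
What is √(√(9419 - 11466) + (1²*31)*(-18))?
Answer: √(-558 + I*√2047) ≈ 0.95688 + 23.641*I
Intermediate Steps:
√(√(9419 - 11466) + (1²*31)*(-18)) = √(√(-2047) + (1*31)*(-18)) = √(I*√2047 + 31*(-18)) = √(I*√2047 - 558) = √(-558 + I*√2047)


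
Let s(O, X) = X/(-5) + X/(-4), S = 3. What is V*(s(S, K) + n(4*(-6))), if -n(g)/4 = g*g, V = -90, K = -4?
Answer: 207198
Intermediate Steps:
n(g) = -4*g² (n(g) = -4*g*g = -4*g²)
s(O, X) = -9*X/20 (s(O, X) = X*(-⅕) + X*(-¼) = -X/5 - X/4 = -9*X/20)
V*(s(S, K) + n(4*(-6))) = -90*(-9/20*(-4) - 4*(4*(-6))²) = -90*(9/5 - 4*(-24)²) = -90*(9/5 - 4*576) = -90*(9/5 - 2304) = -90*(-11511/5) = 207198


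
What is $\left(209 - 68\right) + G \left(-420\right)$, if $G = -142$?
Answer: $59781$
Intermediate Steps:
$\left(209 - 68\right) + G \left(-420\right) = \left(209 - 68\right) - -59640 = \left(209 - 68\right) + 59640 = 141 + 59640 = 59781$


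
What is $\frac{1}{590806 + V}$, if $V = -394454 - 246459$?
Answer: $- \frac{1}{50107} \approx -1.9957 \cdot 10^{-5}$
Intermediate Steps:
$V = -640913$
$\frac{1}{590806 + V} = \frac{1}{590806 - 640913} = \frac{1}{-50107} = - \frac{1}{50107}$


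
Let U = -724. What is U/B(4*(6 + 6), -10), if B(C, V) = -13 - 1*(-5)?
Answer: 181/2 ≈ 90.500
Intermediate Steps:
B(C, V) = -8 (B(C, V) = -13 + 5 = -8)
U/B(4*(6 + 6), -10) = -724/(-8) = -724*(-1/8) = 181/2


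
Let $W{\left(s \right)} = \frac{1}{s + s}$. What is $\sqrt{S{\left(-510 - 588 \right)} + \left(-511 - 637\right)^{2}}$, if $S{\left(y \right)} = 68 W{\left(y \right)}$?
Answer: $\frac{\sqrt{44135286019}}{183} \approx 1148.0$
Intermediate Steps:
$W{\left(s \right)} = \frac{1}{2 s}$
$S{\left(y \right)} = \frac{34}{y}$ ($S{\left(y \right)} = 68 \frac{1}{2 y} = \frac{34}{y}$)
$\sqrt{S{\left(-510 - 588 \right)} + \left(-511 - 637\right)^{2}} = \sqrt{\frac{34}{-510 - 588} + \left(-511 - 637\right)^{2}} = \sqrt{\frac{34}{-510 - 588} + \left(-1148\right)^{2}} = \sqrt{\frac{34}{-1098} + 1317904} = \sqrt{34 \left(- \frac{1}{1098}\right) + 1317904} = \sqrt{- \frac{17}{549} + 1317904} = \sqrt{\frac{723529279}{549}} = \frac{\sqrt{44135286019}}{183}$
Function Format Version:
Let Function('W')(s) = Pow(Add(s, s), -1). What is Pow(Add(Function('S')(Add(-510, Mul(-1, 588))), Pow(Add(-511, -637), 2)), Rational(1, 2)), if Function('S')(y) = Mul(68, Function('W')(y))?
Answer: Mul(Rational(1, 183), Pow(44135286019, Rational(1, 2))) ≈ 1148.0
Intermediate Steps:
Function('W')(s) = Mul(Rational(1, 2), Pow(s, -1)) (Function('W')(s) = Pow(Mul(2, s), -1) = Mul(Rational(1, 2), Pow(s, -1)))
Function('S')(y) = Mul(34, Pow(y, -1)) (Function('S')(y) = Mul(68, Mul(Rational(1, 2), Pow(y, -1))) = Mul(34, Pow(y, -1)))
Pow(Add(Function('S')(Add(-510, Mul(-1, 588))), Pow(Add(-511, -637), 2)), Rational(1, 2)) = Pow(Add(Mul(34, Pow(Add(-510, Mul(-1, 588)), -1)), Pow(Add(-511, -637), 2)), Rational(1, 2)) = Pow(Add(Mul(34, Pow(Add(-510, -588), -1)), Pow(-1148, 2)), Rational(1, 2)) = Pow(Add(Mul(34, Pow(-1098, -1)), 1317904), Rational(1, 2)) = Pow(Add(Mul(34, Rational(-1, 1098)), 1317904), Rational(1, 2)) = Pow(Add(Rational(-17, 549), 1317904), Rational(1, 2)) = Pow(Rational(723529279, 549), Rational(1, 2)) = Mul(Rational(1, 183), Pow(44135286019, Rational(1, 2)))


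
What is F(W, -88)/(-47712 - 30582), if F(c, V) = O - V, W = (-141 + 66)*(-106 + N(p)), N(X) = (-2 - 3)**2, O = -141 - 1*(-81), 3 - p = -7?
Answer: -14/39147 ≈ -0.00035763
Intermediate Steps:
p = 10 (p = 3 - 1*(-7) = 3 + 7 = 10)
O = -60 (O = -141 + 81 = -60)
N(X) = 25 (N(X) = (-5)**2 = 25)
W = 6075 (W = (-141 + 66)*(-106 + 25) = -75*(-81) = 6075)
F(c, V) = -60 - V
F(W, -88)/(-47712 - 30582) = (-60 - 1*(-88))/(-47712 - 30582) = (-60 + 88)/(-78294) = 28*(-1/78294) = -14/39147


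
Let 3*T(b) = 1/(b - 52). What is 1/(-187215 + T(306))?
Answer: -762/142657829 ≈ -5.3415e-6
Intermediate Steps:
T(b) = 1/(3*(-52 + b)) (T(b) = 1/(3*(b - 52)) = 1/(3*(-52 + b)))
1/(-187215 + T(306)) = 1/(-187215 + 1/(3*(-52 + 306))) = 1/(-187215 + (1/3)/254) = 1/(-187215 + (1/3)*(1/254)) = 1/(-187215 + 1/762) = 1/(-142657829/762) = -762/142657829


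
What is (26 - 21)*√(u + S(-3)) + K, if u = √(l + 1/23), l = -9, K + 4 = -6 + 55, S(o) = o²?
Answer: 45 + 5*√(4761 + 23*I*√4738)/23 ≈ 60.201 + 2.461*I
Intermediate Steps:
K = 45 (K = -4 + (-6 + 55) = -4 + 49 = 45)
u = I*√4738/23 (u = √(-9 + 1/23) = √(-206/23) = I*√4738/23 ≈ 2.9927*I)
(26 - 21)*√(u + S(-3)) + K = (26 - 21)*√(I*√4738/23 + (-3)²) + 45 = 5*√(I*√4738/23 + 9) + 45 = 5*√(9 + I*√4738/23) + 45 = 45 + 5*√(9 + I*√4738/23)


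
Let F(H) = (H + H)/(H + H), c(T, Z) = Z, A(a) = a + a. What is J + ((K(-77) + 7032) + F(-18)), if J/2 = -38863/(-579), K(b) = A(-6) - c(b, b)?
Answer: 4187468/579 ≈ 7232.2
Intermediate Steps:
A(a) = 2*a
K(b) = -12 - b (K(b) = 2*(-6) - b = -12 - b)
F(H) = 1 (F(H) = (2*H)/((2*H)) = (2*H)*(1/(2*H)) = 1)
J = 77726/579 (J = 2*(-38863/(-579)) = 2*(-38863*(-1/579)) = 2*(38863/579) = 77726/579 ≈ 134.24)
J + ((K(-77) + 7032) + F(-18)) = 77726/579 + (((-12 - 1*(-77)) + 7032) + 1) = 77726/579 + (((-12 + 77) + 7032) + 1) = 77726/579 + ((65 + 7032) + 1) = 77726/579 + (7097 + 1) = 77726/579 + 7098 = 4187468/579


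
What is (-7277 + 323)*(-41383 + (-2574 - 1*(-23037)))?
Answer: 145477680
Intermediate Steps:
(-7277 + 323)*(-41383 + (-2574 - 1*(-23037))) = -6954*(-41383 + (-2574 + 23037)) = -6954*(-41383 + 20463) = -6954*(-20920) = 145477680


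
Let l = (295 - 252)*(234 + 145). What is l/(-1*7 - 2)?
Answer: -16297/9 ≈ -1810.8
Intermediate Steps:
l = 16297 (l = 43*379 = 16297)
l/(-1*7 - 2) = 16297/(-1*7 - 2) = 16297/(-7 - 2) = 16297/(-9) = 16297*(-⅑) = -16297/9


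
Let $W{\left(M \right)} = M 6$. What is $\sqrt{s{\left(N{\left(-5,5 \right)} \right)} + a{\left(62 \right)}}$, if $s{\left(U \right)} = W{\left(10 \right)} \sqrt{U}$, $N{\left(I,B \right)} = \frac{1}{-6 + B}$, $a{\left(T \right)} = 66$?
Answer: $\sqrt{66 + 60 i} \approx 8.809 + 3.4056 i$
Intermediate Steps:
$W{\left(M \right)} = 6 M$
$s{\left(U \right)} = 60 \sqrt{U}$ ($s{\left(U \right)} = 6 \cdot 10 \sqrt{U} = 60 \sqrt{U}$)
$\sqrt{s{\left(N{\left(-5,5 \right)} \right)} + a{\left(62 \right)}} = \sqrt{60 \sqrt{\frac{1}{-6 + 5}} + 66} = \sqrt{60 \sqrt{\frac{1}{-1}} + 66} = \sqrt{60 \sqrt{-1} + 66} = \sqrt{60 i + 66} = \sqrt{66 + 60 i}$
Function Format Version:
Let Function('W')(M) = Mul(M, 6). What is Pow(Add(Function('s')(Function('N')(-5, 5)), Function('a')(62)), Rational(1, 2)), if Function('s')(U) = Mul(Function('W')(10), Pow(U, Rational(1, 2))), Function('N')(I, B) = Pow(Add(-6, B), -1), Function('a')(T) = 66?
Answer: Pow(Add(66, Mul(60, I)), Rational(1, 2)) ≈ Add(8.8090, Mul(3.4056, I))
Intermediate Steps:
Function('W')(M) = Mul(6, M)
Function('s')(U) = Mul(60, Pow(U, Rational(1, 2))) (Function('s')(U) = Mul(Mul(6, 10), Pow(U, Rational(1, 2))) = Mul(60, Pow(U, Rational(1, 2))))
Pow(Add(Function('s')(Function('N')(-5, 5)), Function('a')(62)), Rational(1, 2)) = Pow(Add(Mul(60, Pow(Pow(Add(-6, 5), -1), Rational(1, 2))), 66), Rational(1, 2)) = Pow(Add(Mul(60, Pow(Pow(-1, -1), Rational(1, 2))), 66), Rational(1, 2)) = Pow(Add(Mul(60, Pow(-1, Rational(1, 2))), 66), Rational(1, 2)) = Pow(Add(Mul(60, I), 66), Rational(1, 2)) = Pow(Add(66, Mul(60, I)), Rational(1, 2))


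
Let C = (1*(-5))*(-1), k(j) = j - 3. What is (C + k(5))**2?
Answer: 49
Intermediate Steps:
k(j) = -3 + j
C = 5 (C = -5*(-1) = 5)
(C + k(5))**2 = (5 + (-3 + 5))**2 = (5 + 2)**2 = 7**2 = 49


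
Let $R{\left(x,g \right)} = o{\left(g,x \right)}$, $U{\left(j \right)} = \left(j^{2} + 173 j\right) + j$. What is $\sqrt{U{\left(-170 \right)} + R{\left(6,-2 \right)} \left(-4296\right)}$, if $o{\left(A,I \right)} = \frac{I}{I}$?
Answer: $4 i \sqrt{311} \approx 70.541 i$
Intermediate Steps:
$U{\left(j \right)} = j^{2} + 174 j$
$o{\left(A,I \right)} = 1$
$R{\left(x,g \right)} = 1$
$\sqrt{U{\left(-170 \right)} + R{\left(6,-2 \right)} \left(-4296\right)} = \sqrt{- 170 \left(174 - 170\right) + 1 \left(-4296\right)} = \sqrt{\left(-170\right) 4 - 4296} = \sqrt{-680 - 4296} = \sqrt{-4976} = 4 i \sqrt{311}$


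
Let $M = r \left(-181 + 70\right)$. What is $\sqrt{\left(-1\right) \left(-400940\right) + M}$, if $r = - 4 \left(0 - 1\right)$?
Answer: $4 \sqrt{25031} \approx 632.85$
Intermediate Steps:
$r = 4$ ($r = \left(-4\right) \left(-1\right) = 4$)
$M = -444$ ($M = 4 \left(-181 + 70\right) = 4 \left(-111\right) = -444$)
$\sqrt{\left(-1\right) \left(-400940\right) + M} = \sqrt{\left(-1\right) \left(-400940\right) - 444} = \sqrt{400940 - 444} = \sqrt{400496} = 4 \sqrt{25031}$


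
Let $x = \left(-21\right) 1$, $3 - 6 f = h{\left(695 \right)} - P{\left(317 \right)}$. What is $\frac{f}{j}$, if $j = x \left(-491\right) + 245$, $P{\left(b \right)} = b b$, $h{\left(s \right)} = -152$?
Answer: $\frac{8387}{5278} \approx 1.589$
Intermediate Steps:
$P{\left(b \right)} = b^{2}$
$f = 16774$ ($f = \frac{1}{2} - \frac{-152 - 317^{2}}{6} = \frac{1}{2} - \frac{-152 - 100489}{6} = \frac{1}{2} - - \frac{33547}{2} = \frac{1}{2} + \frac{33547}{2} = 16774$)
$x = -21$
$j = 10556$ ($j = \left(-21\right) \left(-491\right) + 245 = 10311 + 245 = 10556$)
$\frac{f}{j} = \frac{16774}{10556} = 16774 \cdot \frac{1}{10556} = \frac{8387}{5278}$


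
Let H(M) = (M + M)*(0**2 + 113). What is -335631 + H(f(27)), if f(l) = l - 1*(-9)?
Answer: -327495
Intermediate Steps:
f(l) = 9 + l (f(l) = l + 9 = 9 + l)
H(M) = 226*M (H(M) = (2*M)*(0 + 113) = (2*M)*113 = 226*M)
-335631 + H(f(27)) = -335631 + 226*(9 + 27) = -335631 + 226*36 = -335631 + 8136 = -327495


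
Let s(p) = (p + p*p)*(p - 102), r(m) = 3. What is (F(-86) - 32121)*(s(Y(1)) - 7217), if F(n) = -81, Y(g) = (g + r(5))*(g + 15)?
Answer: 5322893994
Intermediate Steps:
Y(g) = (3 + g)*(15 + g) (Y(g) = (g + 3)*(g + 15) = (3 + g)*(15 + g))
s(p) = (-102 + p)*(p + p**2) (s(p) = (p + p**2)*(-102 + p) = (-102 + p)*(p + p**2))
(F(-86) - 32121)*(s(Y(1)) - 7217) = (-81 - 32121)*((45 + 1**2 + 18*1)*(-102 + (45 + 1**2 + 18*1)**2 - 101*(45 + 1**2 + 18*1)) - 7217) = -32202*((45 + 1 + 18)*(-102 + (45 + 1 + 18)**2 - 101*(45 + 1 + 18)) - 7217) = -32202*(64*(-102 + 64**2 - 101*64) - 7217) = -32202*(64*(-102 + 4096 - 6464) - 7217) = -32202*(64*(-2470) - 7217) = -32202*(-158080 - 7217) = -32202*(-165297) = 5322893994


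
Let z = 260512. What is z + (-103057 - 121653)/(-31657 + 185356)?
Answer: 40040209178/153699 ≈ 2.6051e+5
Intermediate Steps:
z + (-103057 - 121653)/(-31657 + 185356) = 260512 + (-103057 - 121653)/(-31657 + 185356) = 260512 - 224710/153699 = 40040209178/153699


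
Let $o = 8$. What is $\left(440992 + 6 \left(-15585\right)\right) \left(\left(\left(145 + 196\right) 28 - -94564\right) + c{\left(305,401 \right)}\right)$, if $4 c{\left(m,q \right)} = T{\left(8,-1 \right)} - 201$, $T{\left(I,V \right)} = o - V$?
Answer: $36160366848$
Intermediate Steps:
$T{\left(I,V \right)} = 8 - V$
$c{\left(m,q \right)} = -48$ ($c{\left(m,q \right)} = \frac{\left(8 - -1\right) - 201}{4} = \frac{\left(8 + 1\right) - 201}{4} = \frac{9 - 201}{4} = \frac{1}{4} \left(-192\right) = -48$)
$\left(440992 + 6 \left(-15585\right)\right) \left(\left(\left(145 + 196\right) 28 - -94564\right) + c{\left(305,401 \right)}\right) = \left(440992 + 6 \left(-15585\right)\right) \left(\left(\left(145 + 196\right) 28 - -94564\right) - 48\right) = \left(440992 - 93510\right) \left(\left(341 \cdot 28 + 94564\right) - 48\right) = 347482 \left(\left(9548 + 94564\right) - 48\right) = 347482 \left(104112 - 48\right) = 347482 \cdot 104064 = 36160366848$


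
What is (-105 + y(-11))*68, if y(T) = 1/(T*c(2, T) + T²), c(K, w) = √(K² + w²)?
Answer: -7157 - 85*√5/11 ≈ -7174.3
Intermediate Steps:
y(T) = 1/(T² + T*√(4 + T²)) (y(T) = 1/(T*√(2² + T²) + T²) = 1/(T*√(4 + T²) + T²) = 1/(T² + T*√(4 + T²)))
(-105 + y(-11))*68 = (-105 + 1/((-11)*(-11 + √(4 + (-11)²))))*68 = (-105 - 1/(11*(-11 + √(4 + 121))))*68 = (-105 - 1/(11*(-11 + √125)))*68 = (-105 - 1/(11*(-11 + 5*√5)))*68 = -7140 - 68/(11*(-11 + 5*√5))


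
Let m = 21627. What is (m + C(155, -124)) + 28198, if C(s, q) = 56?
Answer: 49881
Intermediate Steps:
(m + C(155, -124)) + 28198 = (21627 + 56) + 28198 = 21683 + 28198 = 49881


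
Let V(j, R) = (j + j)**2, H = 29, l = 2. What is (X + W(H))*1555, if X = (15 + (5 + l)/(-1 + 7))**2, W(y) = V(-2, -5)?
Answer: 15526675/36 ≈ 4.3130e+5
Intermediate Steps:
V(j, R) = 4*j**2 (V(j, R) = (2*j)**2 = 4*j**2)
W(y) = 16 (W(y) = 4*(-2)**2 = 4*4 = 16)
X = 9409/36 (X = (15 + (5 + 2)/(-1 + 7))**2 = (15 + 7/6)**2 = (97/6)**2 = 9409/36 ≈ 261.36)
(X + W(H))*1555 = (9409/36 + 16)*1555 = (9985/36)*1555 = 15526675/36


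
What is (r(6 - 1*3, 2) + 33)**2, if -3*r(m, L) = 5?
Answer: 8836/9 ≈ 981.78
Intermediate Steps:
r(m, L) = -5/3 (r(m, L) = -1/3*5 = -5/3)
(r(6 - 1*3, 2) + 33)**2 = (-5/3 + 33)**2 = (94/3)**2 = 8836/9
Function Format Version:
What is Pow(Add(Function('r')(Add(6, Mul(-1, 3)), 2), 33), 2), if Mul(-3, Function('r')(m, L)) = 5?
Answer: Rational(8836, 9) ≈ 981.78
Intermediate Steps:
Function('r')(m, L) = Rational(-5, 3) (Function('r')(m, L) = Mul(Rational(-1, 3), 5) = Rational(-5, 3))
Pow(Add(Function('r')(Add(6, Mul(-1, 3)), 2), 33), 2) = Pow(Add(Rational(-5, 3), 33), 2) = Pow(Rational(94, 3), 2) = Rational(8836, 9)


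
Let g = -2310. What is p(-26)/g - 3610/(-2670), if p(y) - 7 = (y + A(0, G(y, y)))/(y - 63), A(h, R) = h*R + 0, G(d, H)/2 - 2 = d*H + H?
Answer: 25211/18690 ≈ 1.3489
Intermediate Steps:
G(d, H) = 4 + 2*H + 2*H*d (G(d, H) = 4 + 2*(d*H + H) = 4 + 2*(H*d + H) = 4 + 2*(H + H*d) = 4 + (2*H + 2*H*d) = 4 + 2*H + 2*H*d)
A(h, R) = R*h (A(h, R) = R*h + 0 = R*h)
p(y) = 7 + y/(-63 + y) (p(y) = 7 + (y + (4 + 2*y + 2*y*y)*0)/(y - 63) = 7 + (y + (4 + 2*y + 2*y²)*0)/(-63 + y) = 7 + (y + 0)/(-63 + y) = 7 + y/(-63 + y))
p(-26)/g - 3610/(-2670) = ((-441 + 8*(-26))/(-63 - 26))/(-2310) - 3610/(-2670) = ((-441 - 208)/(-89))*(-1/2310) - 3610*(-1/2670) = -1/89*(-649)*(-1/2310) + 361/267 = (649/89)*(-1/2310) + 361/267 = -59/18690 + 361/267 = 25211/18690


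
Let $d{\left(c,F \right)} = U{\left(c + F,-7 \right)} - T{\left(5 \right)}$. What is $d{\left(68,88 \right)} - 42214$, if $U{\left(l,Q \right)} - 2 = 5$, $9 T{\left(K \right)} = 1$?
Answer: $- \frac{379864}{9} \approx -42207.0$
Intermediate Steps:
$T{\left(K \right)} = \frac{1}{9}$ ($T{\left(K \right)} = \frac{1}{9} \cdot 1 = \frac{1}{9}$)
$U{\left(l,Q \right)} = 7$ ($U{\left(l,Q \right)} = 2 + 5 = 7$)
$d{\left(c,F \right)} = \frac{62}{9}$ ($d{\left(c,F \right)} = 7 - \frac{1}{9} = \frac{62}{9}$)
$d{\left(68,88 \right)} - 42214 = \frac{62}{9} - 42214 = - \frac{379864}{9}$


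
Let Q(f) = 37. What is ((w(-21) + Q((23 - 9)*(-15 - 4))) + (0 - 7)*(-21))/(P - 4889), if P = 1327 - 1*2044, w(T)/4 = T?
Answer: -50/2803 ≈ -0.017838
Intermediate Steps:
w(T) = 4*T
P = -717 (P = 1327 - 2044 = -717)
((w(-21) + Q((23 - 9)*(-15 - 4))) + (0 - 7)*(-21))/(P - 4889) = ((4*(-21) + 37) + (0 - 7)*(-21))/(-717 - 4889) = ((-84 + 37) - 7*(-21))/(-5606) = (-47 + 147)*(-1/5606) = 100*(-1/5606) = -50/2803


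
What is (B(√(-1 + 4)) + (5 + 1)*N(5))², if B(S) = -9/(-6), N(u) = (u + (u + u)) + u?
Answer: 59049/4 ≈ 14762.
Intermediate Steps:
N(u) = 4*u (N(u) = (u + 2*u) + u = 3*u + u = 4*u)
B(S) = 3/2 (B(S) = -9*(-⅙) = 3/2)
(B(√(-1 + 4)) + (5 + 1)*N(5))² = (3/2 + (5 + 1)*(4*5))² = (3/2 + 6*20)² = (3/2 + 120)² = (243/2)² = 59049/4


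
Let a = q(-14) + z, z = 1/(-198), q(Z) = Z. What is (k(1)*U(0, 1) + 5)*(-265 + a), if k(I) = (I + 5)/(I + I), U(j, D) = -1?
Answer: -55243/99 ≈ -558.01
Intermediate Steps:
k(I) = (5 + I)/(2*I) (k(I) = (5 + I)/((2*I)) = (5 + I)*(1/(2*I)) = (5 + I)/(2*I))
z = -1/198 ≈ -0.0050505
a = -2773/198 (a = -14 - 1/198 = -2773/198 ≈ -14.005)
(k(1)*U(0, 1) + 5)*(-265 + a) = (((1/2)*(5 + 1)/1)*(-1) + 5)*(-265 - 2773/198) = (((1/2)*1*6)*(-1) + 5)*(-55243/198) = (3*(-1) + 5)*(-55243/198) = (-3 + 5)*(-55243/198) = 2*(-55243/198) = -55243/99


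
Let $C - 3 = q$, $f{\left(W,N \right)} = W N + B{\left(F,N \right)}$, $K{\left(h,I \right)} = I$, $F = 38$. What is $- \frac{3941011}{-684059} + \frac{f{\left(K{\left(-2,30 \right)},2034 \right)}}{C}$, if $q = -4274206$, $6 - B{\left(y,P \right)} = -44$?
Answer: $\frac{16802905556103}{2923807029977} \approx 5.7469$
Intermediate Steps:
$B{\left(y,P \right)} = 50$ ($B{\left(y,P \right)} = 6 - -44 = 6 + 44 = 50$)
$f{\left(W,N \right)} = 50 + N W$ ($f{\left(W,N \right)} = W N + 50 = N W + 50 = 50 + N W$)
$C = -4274203$ ($C = 3 - 4274206 = -4274203$)
$- \frac{3941011}{-684059} + \frac{f{\left(K{\left(-2,30 \right)},2034 \right)}}{C} = - \frac{3941011}{-684059} + \frac{50 + 2034 \cdot 30}{-4274203} = \left(-3941011\right) \left(- \frac{1}{684059}\right) + \left(50 + 61020\right) \left(- \frac{1}{4274203}\right) = \frac{3941011}{684059} + 61070 \left(- \frac{1}{4274203}\right) = \frac{3941011}{684059} - \frac{61070}{4274203} = \frac{16802905556103}{2923807029977}$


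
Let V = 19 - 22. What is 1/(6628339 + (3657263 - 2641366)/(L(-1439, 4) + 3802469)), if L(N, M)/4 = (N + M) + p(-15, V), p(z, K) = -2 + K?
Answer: 3796709/25165875352248 ≈ 1.5087e-7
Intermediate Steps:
V = -3
L(N, M) = -20 + 4*M + 4*N (L(N, M) = 4*((N + M) + (-2 - 3)) = 4*((M + N) - 5) = 4*(-5 + M + N) = -20 + 4*M + 4*N)
1/(6628339 + (3657263 - 2641366)/(L(-1439, 4) + 3802469)) = 1/(6628339 + (3657263 - 2641366)/((-20 + 4*4 + 4*(-1439)) + 3802469)) = 1/(6628339 + 1015897/((-20 + 16 - 5756) + 3802469)) = 1/(6628339 + 1015897/(-5760 + 3802469)) = 1/(6628339 + 1015897/3796709) = 1/(25165875352248/3796709) = 3796709/25165875352248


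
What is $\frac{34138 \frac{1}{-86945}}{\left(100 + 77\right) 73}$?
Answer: $- \frac{34138}{1123416345} \approx -3.0388 \cdot 10^{-5}$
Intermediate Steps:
$\frac{34138 \frac{1}{-86945}}{\left(100 + 77\right) 73} = \frac{34138 \left(- \frac{1}{86945}\right)}{177 \cdot 73} = - \frac{34138}{86945 \cdot 12921} = \left(- \frac{34138}{86945}\right) \frac{1}{12921} = - \frac{34138}{1123416345}$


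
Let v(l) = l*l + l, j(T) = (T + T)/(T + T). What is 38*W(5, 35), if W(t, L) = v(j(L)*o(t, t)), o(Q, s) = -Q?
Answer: 760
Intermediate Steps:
j(T) = 1 (j(T) = (2*T)/((2*T)) = (2*T)*(1/(2*T)) = 1)
v(l) = l + l² (v(l) = l² + l = l + l²)
W(t, L) = -t*(1 - t) (W(t, L) = (1*(-t))*(1 + 1*(-t)) = (-t)*(1 - t) = -t*(1 - t))
38*W(5, 35) = 38*(5*(-1 + 5)) = 38*(5*4) = 38*20 = 760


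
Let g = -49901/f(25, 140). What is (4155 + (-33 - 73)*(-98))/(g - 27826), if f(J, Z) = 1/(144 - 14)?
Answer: -14543/6514956 ≈ -0.0022322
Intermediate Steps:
f(J, Z) = 1/130
g = -6487130 (g = -49901/1/130 = -49901*130 = -6487130)
(4155 + (-33 - 73)*(-98))/(g - 27826) = (4155 + (-33 - 73)*(-98))/(-6487130 - 27826) = (4155 - 106*(-98))/(-6514956) = (4155 + 10388)*(-1/6514956) = 14543*(-1/6514956) = -14543/6514956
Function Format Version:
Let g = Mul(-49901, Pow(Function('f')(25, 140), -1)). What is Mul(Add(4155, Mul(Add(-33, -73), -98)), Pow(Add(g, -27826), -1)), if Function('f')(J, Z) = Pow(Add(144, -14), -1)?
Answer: Rational(-14543, 6514956) ≈ -0.0022322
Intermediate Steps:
Function('f')(J, Z) = Rational(1, 130) (Function('f')(J, Z) = Pow(130, -1) = Rational(1, 130))
g = -6487130 (g = Mul(-49901, Pow(Rational(1, 130), -1)) = Mul(-49901, 130) = -6487130)
Mul(Add(4155, Mul(Add(-33, -73), -98)), Pow(Add(g, -27826), -1)) = Mul(Add(4155, Mul(Add(-33, -73), -98)), Pow(Add(-6487130, -27826), -1)) = Mul(Add(4155, Mul(-106, -98)), Pow(-6514956, -1)) = Mul(Add(4155, 10388), Rational(-1, 6514956)) = Mul(14543, Rational(-1, 6514956)) = Rational(-14543, 6514956)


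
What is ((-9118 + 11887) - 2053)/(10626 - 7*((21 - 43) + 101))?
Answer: 716/10073 ≈ 0.071081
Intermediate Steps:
((-9118 + 11887) - 2053)/(10626 - 7*((21 - 43) + 101)) = (2769 - 2053)/(10626 - 7*(-22 + 101)) = 716/(10626 - 7*79) = 716/(10626 - 553) = 716/10073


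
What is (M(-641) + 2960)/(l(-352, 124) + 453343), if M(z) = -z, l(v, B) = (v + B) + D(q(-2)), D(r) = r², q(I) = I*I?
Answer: 3601/453131 ≈ 0.0079469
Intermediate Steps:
q(I) = I²
l(v, B) = 16 + B + v (l(v, B) = (v + B) + ((-2)²)² = (B + v) + 4² = (B + v) + 16 = 16 + B + v)
(M(-641) + 2960)/(l(-352, 124) + 453343) = (-1*(-641) + 2960)/((16 + 124 - 352) + 453343) = (641 + 2960)/(-212 + 453343) = 3601/453131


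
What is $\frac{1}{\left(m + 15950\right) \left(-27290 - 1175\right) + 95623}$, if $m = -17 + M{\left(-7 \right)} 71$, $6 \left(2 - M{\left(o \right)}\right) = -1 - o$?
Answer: $- \frac{1}{455458237} \approx -2.1956 \cdot 10^{-9}$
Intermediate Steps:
$M{\left(o \right)} = \frac{13}{6} + \frac{o}{6}$ ($M{\left(o \right)} = 2 - \frac{-1 - o}{6} = 2 + \left(\frac{1}{6} + \frac{o}{6}\right) = \frac{13}{6} + \frac{o}{6}$)
$m = 54$ ($m = -17 + \left(\frac{13}{6} + \frac{1}{6} \left(-7\right)\right) 71 = -17 + \left(\frac{13}{6} - \frac{7}{6}\right) 71 = -17 + 1 \cdot 71 = -17 + 71 = 54$)
$\frac{1}{\left(m + 15950\right) \left(-27290 - 1175\right) + 95623} = \frac{1}{\left(54 + 15950\right) \left(-27290 - 1175\right) + 95623} = \frac{1}{16004 \left(-28465\right) + 95623} = \frac{1}{-455553860 + 95623} = \frac{1}{-455458237} = - \frac{1}{455458237}$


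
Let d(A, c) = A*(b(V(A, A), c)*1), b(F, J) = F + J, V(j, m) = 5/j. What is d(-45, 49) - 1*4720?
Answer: -6920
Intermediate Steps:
d(A, c) = A*(c + 5/A) (d(A, c) = A*((5/A + c)*1) = A*((c + 5/A)*1) = A*(c + 5/A))
d(-45, 49) - 1*4720 = (5 - 45*49) - 1*4720 = (5 - 2205) - 4720 = -2200 - 4720 = -6920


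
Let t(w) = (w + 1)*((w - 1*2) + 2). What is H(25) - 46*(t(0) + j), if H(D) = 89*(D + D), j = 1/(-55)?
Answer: 244796/55 ≈ 4450.8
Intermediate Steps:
j = -1/55 ≈ -0.018182
H(D) = 178*D (H(D) = 89*(2*D) = 178*D)
t(w) = w*(1 + w) (t(w) = (1 + w)*((w - 2) + 2) = (1 + w)*((-2 + w) + 2) = (1 + w)*w = w*(1 + w))
H(25) - 46*(t(0) + j) = 178*25 - 46*(0*(1 + 0) - 1/55) = 4450 - 46*(0*1 - 1/55) = 4450 - 46*(0 - 1/55) = 4450 - 46*(-1/55) = 4450 + 46/55 = 244796/55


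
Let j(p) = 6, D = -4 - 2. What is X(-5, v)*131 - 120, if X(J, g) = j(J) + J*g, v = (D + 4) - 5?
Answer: 5251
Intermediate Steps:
D = -6
v = -7 (v = (-6 + 4) - 5 = -2 - 5 = -7)
X(J, g) = 6 + J*g
X(-5, v)*131 - 120 = (6 - 5*(-7))*131 - 120 = (6 + 35)*131 - 120 = 41*131 - 120 = 5371 - 120 = 5251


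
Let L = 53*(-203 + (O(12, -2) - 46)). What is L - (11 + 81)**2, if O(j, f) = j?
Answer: -21025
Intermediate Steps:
L = -12561 (L = 53*(-203 + (12 - 46)) = 53*(-203 - 34) = 53*(-237) = -12561)
L - (11 + 81)**2 = -12561 - (11 + 81)**2 = -12561 - 1*92**2 = -12561 - 1*8464 = -12561 - 8464 = -21025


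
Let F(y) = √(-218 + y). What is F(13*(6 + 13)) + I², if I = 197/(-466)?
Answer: 38809/217156 + √29 ≈ 5.5639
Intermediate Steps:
I = -197/466 (I = 197*(-1/466) = -197/466 ≈ -0.42275)
F(13*(6 + 13)) + I² = √(-218 + 13*(6 + 13)) + (-197/466)² = √(-218 + 13*19) + 38809/217156 = √(-218 + 247) + 38809/217156 = √29 + 38809/217156 = 38809/217156 + √29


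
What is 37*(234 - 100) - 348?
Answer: 4610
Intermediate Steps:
37*(234 - 100) - 348 = 37*134 - 348 = 4958 - 348 = 4610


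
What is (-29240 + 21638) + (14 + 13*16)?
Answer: -7380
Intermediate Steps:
(-29240 + 21638) + (14 + 13*16) = -7602 + (14 + 208) = -7602 + 222 = -7380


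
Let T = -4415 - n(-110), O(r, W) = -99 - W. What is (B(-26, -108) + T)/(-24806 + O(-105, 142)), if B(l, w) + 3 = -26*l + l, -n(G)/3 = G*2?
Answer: 492/2783 ≈ 0.17679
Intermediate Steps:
n(G) = -6*G (n(G) = -3*G*2 = -6*G)
T = -5075 (T = -4415 - (-6)*(-110) = -4415 - 1*660 = -4415 - 660 = -5075)
B(l, w) = -3 - 25*l (B(l, w) = -3 + (-26*l + l) = -3 - 25*l)
(B(-26, -108) + T)/(-24806 + O(-105, 142)) = ((-3 - 25*(-26)) - 5075)/(-24806 + (-99 - 1*142)) = ((-3 + 650) - 5075)/(-24806 + (-99 - 142)) = (647 - 5075)/(-24806 - 241) = -4428/(-25047) = -4428*(-1/25047) = 492/2783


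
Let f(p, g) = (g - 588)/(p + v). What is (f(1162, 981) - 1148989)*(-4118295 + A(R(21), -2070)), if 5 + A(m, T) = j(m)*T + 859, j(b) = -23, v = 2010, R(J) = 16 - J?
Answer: 14832876413881165/3172 ≈ 4.6762e+12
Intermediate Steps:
f(p, g) = (-588 + g)/(2010 + p) (f(p, g) = (g - 588)/(p + 2010) = (-588 + g)/(2010 + p))
A(m, T) = 854 - 23*T (A(m, T) = -5 + (-23*T + 859) = -5 + (859 - 23*T) = 854 - 23*T)
(f(1162, 981) - 1148989)*(-4118295 + A(R(21), -2070)) = ((-588 + 981)/(2010 + 1162) - 1148989)*(-4118295 + (854 - 23*(-2070))) = (393/3172 - 1148989)*(-4118295 + (854 + 47610)) = ((1/3172)*393 - 1148989)*(-4118295 + 48464) = (393/3172 - 1148989)*(-4069831) = -3644592715/3172*(-4069831) = 14832876413881165/3172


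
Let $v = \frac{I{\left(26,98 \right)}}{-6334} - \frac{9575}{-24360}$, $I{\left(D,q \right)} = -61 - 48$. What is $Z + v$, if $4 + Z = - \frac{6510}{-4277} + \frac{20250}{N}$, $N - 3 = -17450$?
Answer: $- \frac{530994616548499}{164481597106008} \approx -3.2283$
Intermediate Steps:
$N = -17447$ ($N = 3 - 17450 = -17447$)
$I{\left(D,q \right)} = -109$
$v = \frac{6330329}{15429624}$ ($v = - \frac{109}{-6334} - \frac{9575}{-24360} = \left(-109\right) \left(- \frac{1}{6334}\right) - - \frac{1915}{4872} = \frac{109}{6334} + \frac{1915}{4872} = \frac{6330329}{15429624} \approx 0.41027$)
$Z = - \frac{38787508}{10660117}$ ($Z = -4 + \left(- \frac{6510}{-4277} + \frac{20250}{-17447}\right) = -4 + \left(\left(-6510\right) \left(- \frac{1}{4277}\right) + 20250 \left(- \frac{1}{17447}\right)\right) = -4 + \left(\frac{930}{611} - \frac{20250}{17447}\right) = -4 + \frac{3852960}{10660117} = - \frac{38787508}{10660117} \approx -3.6386$)
$Z + v = - \frac{38787508}{10660117} + \frac{6330329}{15429624} = - \frac{530994616548499}{164481597106008}$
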